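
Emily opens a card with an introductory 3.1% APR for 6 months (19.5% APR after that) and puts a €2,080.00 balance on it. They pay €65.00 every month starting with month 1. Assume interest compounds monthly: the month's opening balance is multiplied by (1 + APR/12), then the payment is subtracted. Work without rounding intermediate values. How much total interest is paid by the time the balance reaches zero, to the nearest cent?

Promo months 1–6 at r₀ = 3.1%/12 = 0.00258333; months 7+ at r₁ = 19.5%/12 = 0.01625.
After month 6: iterate B ← B·(1+r₀) − €65.00 for 6 months → €1,719.92.
Then at r₁ with €65.00/mo: n₂ = −ln(1 − r₁·B/P)/ln(1+r₁) ≈ 34.87 → 35 more payments.
Total paid = 40·€65.00 + €56.62 = €2,656.62; interest = €2,656.62 − €2,080.00 = €576.62.

€576.62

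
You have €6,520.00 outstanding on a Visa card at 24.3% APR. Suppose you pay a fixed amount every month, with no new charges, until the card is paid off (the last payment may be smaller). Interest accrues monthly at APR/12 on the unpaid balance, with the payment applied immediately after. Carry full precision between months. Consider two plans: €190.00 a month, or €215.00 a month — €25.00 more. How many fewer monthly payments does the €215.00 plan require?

Monthly rate r = 24.3%/12 = 2.025% = 0.02025.
At €190.00/mo: n = ⌈−ln(1 − rB₀/P)/ln(1+r)⌉ = 60 payments (last €40.93); total interest = total paid − €6,520.00 = €4,730.93.
At €215.00/mo: 48 payments (last €106.90); total interest €3,691.90.
Payments saved = 60 − 48 = 12.

12 fewer payments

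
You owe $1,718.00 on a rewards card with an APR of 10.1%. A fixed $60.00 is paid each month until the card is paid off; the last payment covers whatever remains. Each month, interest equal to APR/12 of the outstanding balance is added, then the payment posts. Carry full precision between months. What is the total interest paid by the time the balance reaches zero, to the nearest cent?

Monthly rate r = 10.1%/12 = 0.841667% = 0.00841667.
Payoff takes n = ⌈−ln(1 − rB₀/P)/ln(1+r)⌉ = ⌈32.900⌉ = 33 payments; the last is $54.02.
Total paid = 32·$60.00 + $54.02 = $1,974.02.
Total interest = total paid − principal = $1,974.02 − $1,718.00 = $256.02.

$256.02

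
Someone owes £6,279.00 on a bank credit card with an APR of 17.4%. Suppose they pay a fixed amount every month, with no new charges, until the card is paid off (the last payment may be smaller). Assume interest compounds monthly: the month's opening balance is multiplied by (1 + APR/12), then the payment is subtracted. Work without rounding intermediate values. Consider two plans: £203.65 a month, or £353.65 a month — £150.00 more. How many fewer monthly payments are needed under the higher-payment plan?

21 fewer payments

Monthly rate r = 17.4%/12 = 1.45% = 0.0145.
At £203.65/mo: n = ⌈−ln(1 − rB₀/P)/ln(1+r)⌉ = 42 payments (last £32.59); total interest = total paid − £6,279.00 = £2,103.24.
At £353.65/mo: 21 payments (last £239.85); total interest £1,033.85.
Payments saved = 42 − 21 = 21.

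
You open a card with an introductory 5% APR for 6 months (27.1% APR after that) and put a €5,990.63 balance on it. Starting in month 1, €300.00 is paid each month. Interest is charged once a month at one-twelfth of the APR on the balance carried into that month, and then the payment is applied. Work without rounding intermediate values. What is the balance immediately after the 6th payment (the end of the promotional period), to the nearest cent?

€4,323.11

Promo months 1–6 at r₀ = 5%/12 = 0.00416667; months 7+ at r₁ = 27.1%/12 = 0.0225833.
After month 6: iterate B ← B·(1+r₀) − €300.00 for 6 months → €4,323.11.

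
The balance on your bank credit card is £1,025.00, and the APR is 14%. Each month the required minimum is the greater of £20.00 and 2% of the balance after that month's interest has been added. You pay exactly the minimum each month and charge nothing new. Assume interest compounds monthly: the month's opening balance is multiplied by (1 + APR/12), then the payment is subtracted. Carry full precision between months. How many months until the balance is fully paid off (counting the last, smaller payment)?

79 months

Monthly rate r = 14%/12 = 1.16667% = 0.0116667.
While 2% of the post-interest balance exceeds £20.00, each month B ← (B·(1+r))·(1 − 0.02), i.e. B shrinks by the factor (1+r)·0.98 = 0.99143.
This holds for months 1–5. Entering month 6 the balance is £981.84; 2% of the post-interest balance is now below £20.00, so the flat £20.00 minimum applies from here.
From month 6 a fixed £20.00 at rate r clears £981.84 in 74 more payments. Total: 5 + 74 = 79 months.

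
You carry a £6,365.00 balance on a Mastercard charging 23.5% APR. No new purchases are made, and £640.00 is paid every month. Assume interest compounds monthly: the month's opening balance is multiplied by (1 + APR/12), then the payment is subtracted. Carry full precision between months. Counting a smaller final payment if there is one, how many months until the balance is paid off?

12 payments

Monthly rate r = 23.5%/12 = 1.95833% = 0.0195833.
Recurrence: B ← B·(1+r) − £640.00.
Month 1: interest £124.65; balance after payment £5,849.65.
Month 2: interest £114.56; balance after payment £5,324.20.
Closed form: n = −ln(1 − rB₀/P)/ln(1+r) = −ln(0.80524)/ln(1.01958) ≈ 11.169, so the balance reaches zero during payment 12.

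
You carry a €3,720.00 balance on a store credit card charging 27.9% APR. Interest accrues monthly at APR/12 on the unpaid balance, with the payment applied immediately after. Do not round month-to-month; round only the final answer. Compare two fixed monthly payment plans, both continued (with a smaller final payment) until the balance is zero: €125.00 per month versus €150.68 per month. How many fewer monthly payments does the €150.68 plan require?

14 fewer payments

Monthly rate r = 27.9%/12 = 2.325% = 0.02325.
At €125.00/mo: n = ⌈−ln(1 − rB₀/P)/ln(1+r)⌉ = 52 payments (last €28.64); total interest = total paid − €3,720.00 = €2,683.64.
At €150.68/mo: 38 payments (last €19.26); total interest €1,874.42.
Payments saved = 52 − 38 = 14.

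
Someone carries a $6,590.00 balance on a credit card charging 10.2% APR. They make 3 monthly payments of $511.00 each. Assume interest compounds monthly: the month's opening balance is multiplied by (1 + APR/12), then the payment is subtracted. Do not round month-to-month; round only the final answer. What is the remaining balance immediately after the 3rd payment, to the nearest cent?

Monthly rate r = 10.2%/12 = 0.85% = 0.0085.
Each month: B ← B·(1+r) − $511.00.
Month 1: interest $56.01; balance after payment $6,135.02.
Month 2: interest $52.15; balance after payment $5,676.16.
Month 3: interest $48.25; balance after payment $5,213.41.

$5,213.41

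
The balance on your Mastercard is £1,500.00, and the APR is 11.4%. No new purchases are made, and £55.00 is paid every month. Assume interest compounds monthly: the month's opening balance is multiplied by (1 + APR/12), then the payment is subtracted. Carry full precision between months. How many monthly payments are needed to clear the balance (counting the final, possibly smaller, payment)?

Monthly rate r = 11.4%/12 = 0.95% = 0.0095.
Recurrence: B ← B·(1+r) − £55.00.
Month 1: interest £14.25; balance after payment £1,459.25.
Month 2: interest £13.86; balance after payment £1,418.11.
Closed form: n = −ln(1 − rB₀/P)/ln(1+r) = −ln(0.74091)/ln(1.0095) ≈ 31.716, so the balance reaches zero during payment 32.

32 months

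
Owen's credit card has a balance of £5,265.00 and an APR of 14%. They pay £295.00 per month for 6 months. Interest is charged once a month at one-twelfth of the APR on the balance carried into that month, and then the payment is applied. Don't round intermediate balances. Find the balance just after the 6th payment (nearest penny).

Monthly rate r = 14%/12 = 1.16667% = 0.0116667.
Each month: B ← B·(1+r) − £295.00.
Month 1: interest £61.43; balance after payment £5,031.43.
Month 2: interest £58.70; balance after payment £4,795.12.
Month 3: interest £55.94; balance after payment £4,556.07.
Month 4: interest £53.15; balance after payment £4,314.22.
Month 5: interest £50.33; balance after payment £4,069.55.
Month 6: interest £47.48; balance after payment £3,822.03.

£3,822.03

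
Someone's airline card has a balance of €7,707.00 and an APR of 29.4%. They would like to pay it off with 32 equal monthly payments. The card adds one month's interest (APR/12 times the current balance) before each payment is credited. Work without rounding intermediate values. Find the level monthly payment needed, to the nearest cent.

€350.26

Monthly rate r = 29.4%/12 = 2.45% = 0.0245.
Level-payment amortization: P = B₀·r / (1 − (1+r)^(−n)) = 7707.00·0.0245 / (1 − 1.0245^(−32)).
Denominator 1 − (1+r)^(−32) = 0.539088873.
P = 188.821 / 0.539088873 ≈ 350.26.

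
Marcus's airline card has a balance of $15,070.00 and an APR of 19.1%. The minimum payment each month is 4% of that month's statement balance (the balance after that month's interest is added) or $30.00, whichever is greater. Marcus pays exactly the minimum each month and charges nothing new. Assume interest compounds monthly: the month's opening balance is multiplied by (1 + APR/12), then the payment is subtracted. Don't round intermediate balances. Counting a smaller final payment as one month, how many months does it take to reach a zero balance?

152 months

Monthly rate r = 19.1%/12 = 1.59167% = 0.0159167.
While 4% of the post-interest balance exceeds $30.00, each month B ← (B·(1+r))·(1 − 0.04), i.e. B shrinks by the factor (1+r)·0.96 = 0.97528.
This holds for months 1–121. Entering month 122 the balance is $729.06; 4% of the post-interest balance is now below $30.00, so the flat $30.00 minimum applies from here.
From month 122 a fixed $30.00 at rate r clears $729.06 in 31 more payments. Total: 121 + 31 = 152 months.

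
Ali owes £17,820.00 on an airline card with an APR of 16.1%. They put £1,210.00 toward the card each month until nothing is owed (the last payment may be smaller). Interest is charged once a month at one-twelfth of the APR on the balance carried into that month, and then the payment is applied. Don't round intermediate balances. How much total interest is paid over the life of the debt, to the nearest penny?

£2,168.22

Monthly rate r = 16.1%/12 = 1.34167% = 0.0134167.
Payoff takes n = ⌈−ln(1 − rB₀/P)/ln(1+r)⌉ = ⌈16.518⌉ = 17 payments; the last is £628.22.
Total paid = 16·£1,210.00 + £628.22 = £19,988.22.
Total interest = total paid − principal = £19,988.22 − £17,820.00 = £2,168.22.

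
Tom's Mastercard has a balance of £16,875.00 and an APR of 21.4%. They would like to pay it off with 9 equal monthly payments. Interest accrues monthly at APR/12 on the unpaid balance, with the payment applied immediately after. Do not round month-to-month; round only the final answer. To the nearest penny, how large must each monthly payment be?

Monthly rate r = 21.4%/12 = 1.78333% = 0.0178333.
Level-payment amortization: P = B₀·r / (1 − (1+r)^(−n)) = 16875.00·0.0178333 / (1 − 1.01783^(−9)).
Denominator 1 − (1+r)^(−9) = 0.14707671.
P = 300.938 / 0.14707671 ≈ 2046.13.

£2,046.13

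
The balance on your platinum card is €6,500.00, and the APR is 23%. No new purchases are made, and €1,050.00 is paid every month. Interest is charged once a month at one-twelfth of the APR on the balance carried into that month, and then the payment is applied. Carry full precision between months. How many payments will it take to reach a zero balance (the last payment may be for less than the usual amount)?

Monthly rate r = 23%/12 = 1.91667% = 0.0191667.
Recurrence: B ← B·(1+r) − €1,050.00.
Month 1: interest €124.58; balance after payment €5,574.58.
Month 2: interest €106.85; balance after payment €4,631.43.
Closed form: n = −ln(1 − rB₀/P)/ln(1+r) = −ln(0.88135)/ln(1.01917) ≈ 6.653, so the balance reaches zero during payment 7.

7 payments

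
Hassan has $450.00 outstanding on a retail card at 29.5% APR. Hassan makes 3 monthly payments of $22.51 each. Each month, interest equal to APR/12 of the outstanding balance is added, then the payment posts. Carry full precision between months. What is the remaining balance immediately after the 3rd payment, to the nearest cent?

$414.81

Monthly rate r = 29.5%/12 = 2.45833% = 0.0245833.
Each month: B ← B·(1+r) − $22.51.
Month 1: interest $11.06; balance after payment $438.55.
Month 2: interest $10.78; balance after payment $426.82.
Month 3: interest $10.49; balance after payment $414.81.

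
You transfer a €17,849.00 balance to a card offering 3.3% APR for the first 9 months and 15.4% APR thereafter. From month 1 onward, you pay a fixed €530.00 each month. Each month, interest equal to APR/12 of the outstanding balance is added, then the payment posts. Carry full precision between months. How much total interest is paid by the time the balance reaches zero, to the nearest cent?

€3,332.96

Promo months 1–9 at r₀ = 3.3%/12 = 0.00275; months 10+ at r₁ = 15.4%/12 = 0.0128333.
After month 9: iterate B ← B·(1+r₀) − €530.00 for 9 months → €13,472.85.
Then at r₁ with €530.00/mo: n₂ = −ln(1 − r₁·B/P)/ln(1+r₁) ≈ 30.97 → 31 more payments.
Total paid = 39·€530.00 + €511.96 = €21,181.96; interest = €21,181.96 − €17,849.00 = €3,332.96.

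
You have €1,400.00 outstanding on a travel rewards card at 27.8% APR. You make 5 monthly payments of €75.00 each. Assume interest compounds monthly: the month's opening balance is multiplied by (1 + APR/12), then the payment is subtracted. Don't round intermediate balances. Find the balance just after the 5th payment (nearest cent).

Monthly rate r = 27.8%/12 = 2.31667% = 0.0231667.
Each month: B ← B·(1+r) − €75.00.
Month 1: interest €32.43; balance after payment €1,357.43.
Month 2: interest €31.45; balance after payment €1,313.88.
Month 3: interest €30.44; balance after payment €1,269.32.
Month 4: interest €29.41; balance after payment €1,223.72.
Month 5: interest €28.35; balance after payment €1,177.07.

€1,177.07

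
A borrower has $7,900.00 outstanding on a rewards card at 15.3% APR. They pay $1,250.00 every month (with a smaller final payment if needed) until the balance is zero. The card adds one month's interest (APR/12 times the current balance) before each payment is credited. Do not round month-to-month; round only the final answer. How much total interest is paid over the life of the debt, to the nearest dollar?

$391

Monthly rate r = 15.3%/12 = 1.275% = 0.01275.
Payoff takes n = ⌈−ln(1 − rB₀/P)/ln(1+r)⌉ = ⌈6.631⌉ = 7 payments; the last is $790.73.
Total paid = 6·$1,250.00 + $790.73 = $8,290.73.
Total interest = total paid − principal = $8,290.73 − $7,900.00 = $390.73.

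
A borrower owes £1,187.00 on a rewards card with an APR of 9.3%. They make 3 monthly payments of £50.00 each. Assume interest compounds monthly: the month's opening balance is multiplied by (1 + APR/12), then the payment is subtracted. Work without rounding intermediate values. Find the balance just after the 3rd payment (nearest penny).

Monthly rate r = 9.3%/12 = 0.775% = 0.00775.
Each month: B ← B·(1+r) − £50.00.
Month 1: interest £9.20; balance after payment £1,146.20.
Month 2: interest £8.88; balance after payment £1,105.08.
Month 3: interest £8.56; balance after payment £1,063.65.

£1,063.65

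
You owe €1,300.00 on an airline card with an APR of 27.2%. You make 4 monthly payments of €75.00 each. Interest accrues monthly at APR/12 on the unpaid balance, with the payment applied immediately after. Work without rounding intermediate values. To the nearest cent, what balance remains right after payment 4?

Monthly rate r = 27.2%/12 = 2.26667% = 0.0226667.
Each month: B ← B·(1+r) − €75.00.
Month 1: interest €29.47; balance after payment €1,254.47.
Month 2: interest €28.43; balance after payment €1,207.90.
Month 3: interest €27.38; balance after payment €1,160.28.
Month 4: interest €26.30; balance after payment €1,111.58.

€1,111.58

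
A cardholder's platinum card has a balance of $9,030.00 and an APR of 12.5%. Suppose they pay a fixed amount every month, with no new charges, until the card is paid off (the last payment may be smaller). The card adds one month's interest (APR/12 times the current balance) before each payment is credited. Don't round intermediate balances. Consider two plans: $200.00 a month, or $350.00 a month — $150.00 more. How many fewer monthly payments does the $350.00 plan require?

Monthly rate r = 12.5%/12 = 1.04167% = 0.0104167.
At $200.00/mo: n = ⌈−ln(1 − rB₀/P)/ln(1+r)⌉ = 62 payments (last $64.65); total interest = total paid − $9,030.00 = $3,234.65.
At $350.00/mo: 31 payments (last $71.77); total interest $1,541.77.
Payments saved = 62 − 31 = 31.

31 fewer payments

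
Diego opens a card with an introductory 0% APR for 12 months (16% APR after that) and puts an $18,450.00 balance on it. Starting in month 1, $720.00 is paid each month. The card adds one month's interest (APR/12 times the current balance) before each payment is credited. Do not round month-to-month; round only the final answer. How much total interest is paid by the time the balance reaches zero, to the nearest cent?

$1,088.80

Promo months 1–12 at r₀ = 0%/12 = 0; months 13+ at r₁ = 16%/12 = 0.0133333.
After month 12 (no interest yet): B = $18,450.00 − 12·$720.00 = $9,810.00.
Then at r₁ with $720.00/mo: n₂ = −ln(1 − r₁·B/P)/ln(1+r₁) ≈ 15.14 → 16 more payments.
Total paid = 27·$720.00 + $98.80 = $19,538.80; interest = $19,538.80 − $18,450.00 = $1,088.80.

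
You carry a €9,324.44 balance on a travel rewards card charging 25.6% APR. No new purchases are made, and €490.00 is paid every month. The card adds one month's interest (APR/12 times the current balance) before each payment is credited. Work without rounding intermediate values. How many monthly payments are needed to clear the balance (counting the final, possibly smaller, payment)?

25 payments

Monthly rate r = 25.6%/12 = 2.13333% = 0.0213333.
Recurrence: B ← B·(1+r) − €490.00.
Month 1: interest €198.92; balance after payment €9,033.36.
Month 2: interest €192.71; balance after payment €8,736.07.
Closed form: n = −ln(1 − rB₀/P)/ln(1+r) = −ln(0.59404)/ln(1.02133) ≈ 24.673, so the balance reaches zero during payment 25.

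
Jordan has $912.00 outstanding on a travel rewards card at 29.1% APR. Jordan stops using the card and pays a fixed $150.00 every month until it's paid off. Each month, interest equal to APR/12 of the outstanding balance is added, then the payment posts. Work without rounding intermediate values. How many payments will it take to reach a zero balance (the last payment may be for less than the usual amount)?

7 months

Monthly rate r = 29.1%/12 = 2.425% = 0.02425.
Recurrence: B ← B·(1+r) − $150.00.
Month 1: interest $22.12; balance after payment $784.12.
Month 2: interest $19.01; balance after payment $653.13.
Closed form: n = −ln(1 − rB₀/P)/ln(1+r) = −ln(0.85256)/ln(1.02425) ≈ 6.657, so the balance reaches zero during payment 7.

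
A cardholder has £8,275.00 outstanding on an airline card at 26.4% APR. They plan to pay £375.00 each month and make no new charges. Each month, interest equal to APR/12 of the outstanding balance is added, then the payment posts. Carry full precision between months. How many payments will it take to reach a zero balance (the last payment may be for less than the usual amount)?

Monthly rate r = 26.4%/12 = 2.2% = 0.022.
Recurrence: B ← B·(1+r) − £375.00.
Month 1: interest £182.05; balance after payment £8,082.05.
Month 2: interest £177.81; balance after payment £7,884.86.
Closed form: n = −ln(1 − rB₀/P)/ln(1+r) = −ln(0.51453)/ln(1.022) ≈ 30.535, so the balance reaches zero during payment 31.

31 payments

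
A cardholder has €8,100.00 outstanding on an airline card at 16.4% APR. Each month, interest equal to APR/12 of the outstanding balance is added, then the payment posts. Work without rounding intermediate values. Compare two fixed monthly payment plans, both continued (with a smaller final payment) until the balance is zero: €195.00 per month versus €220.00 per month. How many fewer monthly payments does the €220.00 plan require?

Monthly rate r = 16.4%/12 = 1.36667% = 0.0136667.
At €195.00/mo: n = ⌈−ln(1 − rB₀/P)/ln(1+r)⌉ = 62 payments (last €152.45); total interest = total paid − €8,100.00 = €3,947.45.
At €220.00/mo: 52 payments (last €117.89); total interest €3,237.89.
Payments saved = 62 − 52 = 10.

10 fewer payments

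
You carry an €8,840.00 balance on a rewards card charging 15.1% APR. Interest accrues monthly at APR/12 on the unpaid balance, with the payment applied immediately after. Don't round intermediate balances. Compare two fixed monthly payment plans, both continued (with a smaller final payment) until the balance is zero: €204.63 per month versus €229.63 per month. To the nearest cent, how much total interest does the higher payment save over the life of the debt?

Monthly rate r = 15.1%/12 = 1.25833% = 0.0125833.
At €204.63/mo: n = ⌈−ln(1 − rB₀/P)/ln(1+r)⌉ = 63 payments (last €148.92); total interest = total paid − €8,840.00 = €3,995.98.
At €229.63/mo: 53 payments (last €224.18); total interest €3,324.94.
Interest saved = €3,995.98 − €3,324.94 = €671.04.

€671.04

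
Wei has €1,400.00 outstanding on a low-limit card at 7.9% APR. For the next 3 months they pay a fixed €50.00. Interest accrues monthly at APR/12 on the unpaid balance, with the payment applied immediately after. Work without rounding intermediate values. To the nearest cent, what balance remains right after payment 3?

Monthly rate r = 7.9%/12 = 0.658333% = 0.00658333.
Each month: B ← B·(1+r) − €50.00.
Month 1: interest €9.22; balance after payment €1,359.22.
Month 2: interest €8.95; balance after payment €1,318.16.
Month 3: interest €8.68; balance after payment €1,276.84.

€1,276.84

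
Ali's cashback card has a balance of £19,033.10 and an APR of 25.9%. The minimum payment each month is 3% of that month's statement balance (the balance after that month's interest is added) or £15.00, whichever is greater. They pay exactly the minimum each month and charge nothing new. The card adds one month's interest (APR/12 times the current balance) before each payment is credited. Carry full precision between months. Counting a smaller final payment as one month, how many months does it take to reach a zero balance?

Monthly rate r = 25.9%/12 = 2.15833% = 0.0215833.
While 3% of the post-interest balance exceeds £15.00, each month B ← (B·(1+r))·(1 − 0.03), i.e. B shrinks by the factor (1+r)·0.97 = 0.99094.
This holds for months 1–403. Entering month 404 the balance is £485.13; 3% of the post-interest balance is now below £15.00, so the flat £15.00 minimum applies from here.
From month 404 a fixed £15.00 at rate r clears £485.13 in 57 more payments. Total: 403 + 57 = 460 months.

460 months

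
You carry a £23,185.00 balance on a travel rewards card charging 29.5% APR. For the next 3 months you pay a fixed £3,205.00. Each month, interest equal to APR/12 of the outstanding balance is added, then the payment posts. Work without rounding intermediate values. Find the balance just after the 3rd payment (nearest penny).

£15,083.97

Monthly rate r = 29.5%/12 = 2.45833% = 0.0245833.
Each month: B ← B·(1+r) − £3,205.00.
Month 1: interest £569.96; balance after payment £20,549.96.
Month 2: interest £505.19; balance after payment £17,850.15.
Month 3: interest £438.82; balance after payment £15,083.97.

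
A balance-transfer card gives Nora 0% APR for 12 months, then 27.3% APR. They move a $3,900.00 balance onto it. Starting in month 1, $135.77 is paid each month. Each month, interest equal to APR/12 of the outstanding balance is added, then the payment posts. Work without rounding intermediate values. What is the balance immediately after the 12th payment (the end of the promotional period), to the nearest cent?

Promo months 1–12 at r₀ = 0%/12 = 0; months 13+ at r₁ = 27.3%/12 = 0.02275.
After month 12 (no interest yet): B = $3,900.00 − 12·$135.77 = $2,270.76.

$2,270.76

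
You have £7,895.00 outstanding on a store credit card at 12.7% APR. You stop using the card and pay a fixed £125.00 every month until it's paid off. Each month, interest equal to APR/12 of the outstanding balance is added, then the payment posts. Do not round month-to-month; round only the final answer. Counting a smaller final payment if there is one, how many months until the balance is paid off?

105 payments

Monthly rate r = 12.7%/12 = 1.05833% = 0.0105833.
Recurrence: B ← B·(1+r) − £125.00.
Month 1: interest £83.56; balance after payment £7,853.56.
Month 2: interest £83.12; balance after payment £7,811.67.
Closed form: n = −ln(1 − rB₀/P)/ln(1+r) = −ln(0.33156)/ln(1.01058) ≈ 104.862, so the balance reaches zero during payment 105.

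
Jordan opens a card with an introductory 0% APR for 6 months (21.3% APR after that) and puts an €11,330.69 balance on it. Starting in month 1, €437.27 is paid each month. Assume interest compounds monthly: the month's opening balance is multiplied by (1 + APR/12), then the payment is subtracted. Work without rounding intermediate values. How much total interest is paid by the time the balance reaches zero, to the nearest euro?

Promo months 1–6 at r₀ = 0%/12 = 0; months 7+ at r₁ = 21.3%/12 = 0.01775.
After month 6 (no interest yet): B = €11,330.69 − 6·€437.27 = €8,707.07.
Then at r₁ with €437.27/mo: n₂ = −ln(1 − r₁·B/P)/ln(1+r₁) ≈ 24.79 → 25 more payments.
Total paid = 30·€437.27 + €344.42 = €13,462.52; interest = €13,462.52 − €11,330.69 = €2,131.83.

€2,132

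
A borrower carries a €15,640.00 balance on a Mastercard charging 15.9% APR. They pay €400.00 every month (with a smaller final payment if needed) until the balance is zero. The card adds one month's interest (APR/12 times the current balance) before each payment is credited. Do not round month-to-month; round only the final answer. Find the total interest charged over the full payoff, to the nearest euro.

€6,543

Monthly rate r = 15.9%/12 = 1.325% = 0.01325.
Payoff takes n = ⌈−ln(1 − rB₀/P)/ln(1+r)⌉ = ⌈55.456⌉ = 56 payments; the last is €183.06.
Total paid = 55·€400.00 + €183.06 = €22,183.06.
Total interest = total paid − principal = €22,183.06 − €15,640.00 = €6,543.06.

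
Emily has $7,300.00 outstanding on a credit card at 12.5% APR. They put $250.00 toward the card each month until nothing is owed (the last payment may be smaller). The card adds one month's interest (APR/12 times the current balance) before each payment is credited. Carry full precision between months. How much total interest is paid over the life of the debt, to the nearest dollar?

Monthly rate r = 12.5%/12 = 1.04167% = 0.0104167.
Payoff takes n = ⌈−ln(1 − rB₀/P)/ln(1+r)⌉ = ⌈34.995⌉ = 35 payments; the last is $248.74.
Total paid = 34·$250.00 + $248.74 = $8,748.74.
Total interest = total paid − principal = $8,748.74 − $7,300.00 = $1,448.74.

$1,449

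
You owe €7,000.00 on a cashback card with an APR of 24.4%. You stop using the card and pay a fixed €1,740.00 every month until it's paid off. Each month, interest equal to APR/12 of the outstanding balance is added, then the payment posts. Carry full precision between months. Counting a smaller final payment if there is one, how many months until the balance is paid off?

5 payments

Monthly rate r = 24.4%/12 = 2.03333% = 0.0203333.
Recurrence: B ← B·(1+r) − €1,740.00.
Month 1: interest €142.33; balance after payment €5,402.33.
Month 2: interest €109.85; balance after payment €3,772.18.
Month 3: interest €76.70; balance after payment €2,108.88.
Month 4: interest €42.88; balance after payment €411.76.
Month 5: interest €8.37; balance after payment €0.00.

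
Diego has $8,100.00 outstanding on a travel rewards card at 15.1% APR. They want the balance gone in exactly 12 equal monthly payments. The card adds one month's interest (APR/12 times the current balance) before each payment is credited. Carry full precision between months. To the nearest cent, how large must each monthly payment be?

$731.47

Monthly rate r = 15.1%/12 = 1.25833% = 0.0125833.
Level-payment amortization: P = B₀·r / (1 − (1+r)^(−n)) = 8100.00·0.0125833 / (1 − 1.01258^(−12)).
Denominator 1 − (1+r)^(−12) = 0.139341817.
P = 101.925 / 0.139341817 ≈ 731.47.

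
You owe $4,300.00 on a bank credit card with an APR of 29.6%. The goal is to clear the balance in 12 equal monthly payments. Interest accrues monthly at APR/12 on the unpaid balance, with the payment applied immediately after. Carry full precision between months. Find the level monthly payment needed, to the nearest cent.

Monthly rate r = 29.6%/12 = 2.46667% = 0.0246667.
Level-payment amortization: P = B₀·r / (1 − (1+r)^(−n)) = 4300.00·0.0246667 / (1 − 1.02467^(−12)).
Denominator 1 − (1+r)^(−12) = 0.25353629.
P = 106.067 / 0.25353629 ≈ 418.35.

$418.35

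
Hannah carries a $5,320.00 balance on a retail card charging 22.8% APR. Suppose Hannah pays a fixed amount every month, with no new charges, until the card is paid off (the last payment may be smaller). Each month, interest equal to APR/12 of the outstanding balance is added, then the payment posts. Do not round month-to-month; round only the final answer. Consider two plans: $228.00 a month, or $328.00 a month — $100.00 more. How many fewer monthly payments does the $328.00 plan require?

Monthly rate r = 22.8%/12 = 1.9% = 0.019.
At $228.00/mo: n = ⌈−ln(1 − rB₀/P)/ln(1+r)⌉ = 32 payments (last $28.27); total interest = total paid − $5,320.00 = $1,776.27.
At $328.00/mo: 20 payments (last $189.01); total interest $1,101.01.
Payments saved = 32 − 20 = 12.

12 fewer payments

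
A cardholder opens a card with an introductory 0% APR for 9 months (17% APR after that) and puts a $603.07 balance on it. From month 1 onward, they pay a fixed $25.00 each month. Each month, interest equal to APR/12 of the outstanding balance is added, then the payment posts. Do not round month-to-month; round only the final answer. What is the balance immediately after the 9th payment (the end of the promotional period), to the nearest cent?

$378.07

Promo months 1–9 at r₀ = 0%/12 = 0; months 10+ at r₁ = 17%/12 = 0.0141667.
After month 9 (no interest yet): B = $603.07 − 9·$25.00 = $378.07.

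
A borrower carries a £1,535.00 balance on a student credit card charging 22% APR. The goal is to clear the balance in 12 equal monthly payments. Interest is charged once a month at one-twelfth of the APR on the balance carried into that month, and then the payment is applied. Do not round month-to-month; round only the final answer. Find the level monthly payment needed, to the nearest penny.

£143.67

Monthly rate r = 22%/12 = 1.83333% = 0.0183333.
Level-payment amortization: P = B₀·r / (1 − (1+r)^(−n)) = 1535.00·0.0183333 / (1 − 1.01833^(−12)).
Denominator 1 − (1+r)^(−12) = 0.195880708.
P = 28.1417 / 0.195880708 ≈ 143.67.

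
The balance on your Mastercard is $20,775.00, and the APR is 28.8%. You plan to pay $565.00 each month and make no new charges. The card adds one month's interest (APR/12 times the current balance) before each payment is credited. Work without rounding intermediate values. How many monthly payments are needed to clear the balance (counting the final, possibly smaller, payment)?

91 months

Monthly rate r = 28.8%/12 = 2.4% = 0.024.
Recurrence: B ← B·(1+r) − $565.00.
Month 1: interest $498.60; balance after payment $20,708.60.
Month 2: interest $497.01; balance after payment $20,640.61.
Closed form: n = −ln(1 − rB₀/P)/ln(1+r) = −ln(0.11752)/ln(1.024) ≈ 90.280, so the balance reaches zero during payment 91.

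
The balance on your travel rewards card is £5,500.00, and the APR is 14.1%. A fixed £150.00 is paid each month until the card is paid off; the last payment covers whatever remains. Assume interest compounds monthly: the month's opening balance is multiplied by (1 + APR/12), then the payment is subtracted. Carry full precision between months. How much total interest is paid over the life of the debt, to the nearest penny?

Monthly rate r = 14.1%/12 = 1.175% = 0.01175.
Payoff takes n = ⌈−ln(1 − rB₀/P)/ln(1+r)⌉ = ⌈48.246⌉ = 49 payments; the last is £37.01.
Total paid = 48·£150.00 + £37.01 = £7,237.01.
Total interest = total paid − principal = £7,237.01 − £5,500.00 = £1,737.01.

£1,737.01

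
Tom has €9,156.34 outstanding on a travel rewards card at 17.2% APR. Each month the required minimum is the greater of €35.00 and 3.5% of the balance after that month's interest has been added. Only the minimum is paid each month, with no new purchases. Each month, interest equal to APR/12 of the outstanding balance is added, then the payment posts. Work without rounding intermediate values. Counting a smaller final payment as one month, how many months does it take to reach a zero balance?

141 months

Monthly rate r = 17.2%/12 = 1.43333% = 0.0143333.
While 3.5% of the post-interest balance exceeds €35.00, each month B ← (B·(1+r))·(1 − 0.035), i.e. B shrinks by the factor (1+r)·0.965 = 0.97883.
This holds for months 1–105. Entering month 106 the balance is €968.42; 3.5% of the post-interest balance is now below €35.00, so the flat €35.00 minimum applies from here.
From month 106 a fixed €35.00 at rate r clears €968.42 in 36 more payments. Total: 105 + 36 = 141 months.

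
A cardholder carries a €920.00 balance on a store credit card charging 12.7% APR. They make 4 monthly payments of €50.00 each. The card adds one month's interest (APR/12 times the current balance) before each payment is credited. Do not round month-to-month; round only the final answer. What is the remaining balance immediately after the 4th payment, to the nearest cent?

Monthly rate r = 12.7%/12 = 1.05833% = 0.0105833.
Each month: B ← B·(1+r) − €50.00.
Month 1: interest €9.74; balance after payment €879.74.
Month 2: interest €9.31; balance after payment €839.05.
Month 3: interest €8.88; balance after payment €797.93.
Month 4: interest €8.44; balance after payment €756.37.

€756.37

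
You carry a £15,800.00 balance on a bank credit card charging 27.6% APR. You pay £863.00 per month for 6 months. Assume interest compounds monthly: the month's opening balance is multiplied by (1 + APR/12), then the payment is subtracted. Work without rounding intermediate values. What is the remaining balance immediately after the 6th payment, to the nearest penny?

Monthly rate r = 27.6%/12 = 2.3% = 0.023.
Each month: B ← B·(1+r) − £863.00.
Month 1: interest £363.40; balance after payment £15,300.40.
Month 2: interest £351.91; balance after payment £14,789.31.
Month 3: interest £340.15; balance after payment £14,266.46.
Month 4: interest £328.13; balance after payment £13,731.59.
Month 5: interest £315.83; balance after payment £13,184.42.
Month 6: interest £303.24; balance after payment £12,624.66.

£12,624.66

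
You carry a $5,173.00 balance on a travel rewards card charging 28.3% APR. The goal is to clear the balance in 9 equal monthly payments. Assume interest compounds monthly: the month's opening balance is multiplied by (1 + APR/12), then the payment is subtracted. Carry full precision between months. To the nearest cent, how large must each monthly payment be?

Monthly rate r = 28.3%/12 = 2.35833% = 0.0235833.
Level-payment amortization: P = B₀·r / (1 − (1+r)^(−n)) = 5173.00·0.0235833 / (1 − 1.02358^(−9)).
Denominator 1 − (1+r)^(−9) = 0.189242177.
P = 121.997 / 0.189242177 ≈ 644.66.

$644.66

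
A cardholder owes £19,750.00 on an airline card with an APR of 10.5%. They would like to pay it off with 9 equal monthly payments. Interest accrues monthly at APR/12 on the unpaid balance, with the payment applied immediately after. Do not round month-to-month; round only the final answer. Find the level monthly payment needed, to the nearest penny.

Monthly rate r = 10.5%/12 = 0.875% = 0.00875.
Level-payment amortization: P = B₀·r / (1 − (1+r)^(−n)) = 19750.00·0.00875 / (1 − 1.00875^(−9)).
Denominator 1 − (1+r)^(−9) = 0.0754123877.
P = 172.813 / 0.0754123877 ≈ 2291.57.

£2,291.57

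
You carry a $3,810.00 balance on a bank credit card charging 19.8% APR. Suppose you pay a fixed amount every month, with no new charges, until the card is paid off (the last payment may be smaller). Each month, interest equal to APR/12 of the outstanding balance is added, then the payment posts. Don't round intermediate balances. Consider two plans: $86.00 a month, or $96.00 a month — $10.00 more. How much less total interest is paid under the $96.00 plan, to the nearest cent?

Monthly rate r = 19.8%/12 = 1.65% = 0.0165.
At $86.00/mo: n = ⌈−ln(1 − rB₀/P)/ln(1+r)⌉ = 81 payments (last $19.95); total interest = total paid − $3,810.00 = $3,089.95.
At $96.00/mo: 66 payments (last $0.06); total interest $2,430.06.
Interest saved = $3,089.95 − $2,430.06 = $659.89.

$659.89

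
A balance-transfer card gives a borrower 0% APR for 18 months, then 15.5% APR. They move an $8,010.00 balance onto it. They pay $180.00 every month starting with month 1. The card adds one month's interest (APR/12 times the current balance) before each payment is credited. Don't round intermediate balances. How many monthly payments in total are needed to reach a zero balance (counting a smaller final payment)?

Promo months 1–18 at r₀ = 0%/12 = 0; months 19+ at r₁ = 15.5%/12 = 0.0129167.
After month 18 (no interest yet): B = $8,010.00 − 18·$180.00 = $4,770.00.
Then at r₁ with $180.00/mo: n₂ = −ln(1 − r₁·B/P)/ln(1+r₁) ≈ 32.65 → 33 more payments.

51 payments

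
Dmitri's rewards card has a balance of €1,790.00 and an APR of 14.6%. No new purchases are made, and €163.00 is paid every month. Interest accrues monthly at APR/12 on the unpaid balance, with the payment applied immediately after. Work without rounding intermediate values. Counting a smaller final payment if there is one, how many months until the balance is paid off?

Monthly rate r = 14.6%/12 = 1.21667% = 0.0121667.
Recurrence: B ← B·(1+r) − €163.00.
Month 1: interest €21.78; balance after payment €1,648.78.
Month 2: interest €20.06; balance after payment €1,505.84.
Closed form: n = −ln(1 − rB₀/P)/ln(1+r) = −ln(0.86639)/ln(1.01217) ≈ 11.859, so the balance reaches zero during payment 12.

12 months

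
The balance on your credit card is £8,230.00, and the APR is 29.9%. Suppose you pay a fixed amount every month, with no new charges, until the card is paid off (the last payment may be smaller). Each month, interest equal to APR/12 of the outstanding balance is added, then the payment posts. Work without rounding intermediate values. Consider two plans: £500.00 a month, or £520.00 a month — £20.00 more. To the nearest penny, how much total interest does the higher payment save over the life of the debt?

£128.66

Monthly rate r = 29.9%/12 = 2.49167% = 0.0249167.
At £500.00/mo: n = ⌈−ln(1 − rB₀/P)/ln(1+r)⌉ = 22 payments (last £225.26); total interest = total paid − £8,230.00 = £2,495.26.
At £520.00/mo: 21 payments (last £196.60); total interest £2,366.60.
Interest saved = £2,495.26 − £2,366.60 = £128.66.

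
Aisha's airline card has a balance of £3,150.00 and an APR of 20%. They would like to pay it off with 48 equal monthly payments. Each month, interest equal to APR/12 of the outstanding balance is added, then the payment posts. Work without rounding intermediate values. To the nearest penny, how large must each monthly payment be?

£95.86

Monthly rate r = 20%/12 = 1.66667% = 0.0166667.
Level-payment amortization: P = B₀·r / (1 − (1+r)^(−n)) = 3150.00·0.0166667 / (1 − 1.01667^(−48)).
Denominator 1 − (1+r)^(−48) = 0.547698594.
P = 52.5 / 0.547698594 ≈ 95.86.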